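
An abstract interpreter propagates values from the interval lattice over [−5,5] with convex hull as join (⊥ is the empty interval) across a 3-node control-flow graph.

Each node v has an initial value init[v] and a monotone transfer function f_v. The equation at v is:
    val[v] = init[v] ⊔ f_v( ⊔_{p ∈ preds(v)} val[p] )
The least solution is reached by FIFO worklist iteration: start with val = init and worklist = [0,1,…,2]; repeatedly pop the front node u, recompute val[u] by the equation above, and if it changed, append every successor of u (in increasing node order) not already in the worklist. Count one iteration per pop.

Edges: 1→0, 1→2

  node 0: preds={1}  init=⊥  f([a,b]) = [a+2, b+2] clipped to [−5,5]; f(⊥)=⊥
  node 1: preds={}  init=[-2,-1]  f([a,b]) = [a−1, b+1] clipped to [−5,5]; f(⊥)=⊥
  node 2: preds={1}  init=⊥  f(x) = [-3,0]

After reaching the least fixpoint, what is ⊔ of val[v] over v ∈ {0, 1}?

[-2,1]

Trace (3 dequeues):
  [1] u=0 | in [-2,-1] | out [0,1] | prev ⊥ | push {}
  [2] u=1 | in ⊥ | out [-2,-1] | ==
  [3] u=2 | in [-2,-1] | out [-3,0] | prev ⊥ | push {}

Converged values:
  [0] [0,1]
  [1] [-2,-1]
  [2] [-3,0]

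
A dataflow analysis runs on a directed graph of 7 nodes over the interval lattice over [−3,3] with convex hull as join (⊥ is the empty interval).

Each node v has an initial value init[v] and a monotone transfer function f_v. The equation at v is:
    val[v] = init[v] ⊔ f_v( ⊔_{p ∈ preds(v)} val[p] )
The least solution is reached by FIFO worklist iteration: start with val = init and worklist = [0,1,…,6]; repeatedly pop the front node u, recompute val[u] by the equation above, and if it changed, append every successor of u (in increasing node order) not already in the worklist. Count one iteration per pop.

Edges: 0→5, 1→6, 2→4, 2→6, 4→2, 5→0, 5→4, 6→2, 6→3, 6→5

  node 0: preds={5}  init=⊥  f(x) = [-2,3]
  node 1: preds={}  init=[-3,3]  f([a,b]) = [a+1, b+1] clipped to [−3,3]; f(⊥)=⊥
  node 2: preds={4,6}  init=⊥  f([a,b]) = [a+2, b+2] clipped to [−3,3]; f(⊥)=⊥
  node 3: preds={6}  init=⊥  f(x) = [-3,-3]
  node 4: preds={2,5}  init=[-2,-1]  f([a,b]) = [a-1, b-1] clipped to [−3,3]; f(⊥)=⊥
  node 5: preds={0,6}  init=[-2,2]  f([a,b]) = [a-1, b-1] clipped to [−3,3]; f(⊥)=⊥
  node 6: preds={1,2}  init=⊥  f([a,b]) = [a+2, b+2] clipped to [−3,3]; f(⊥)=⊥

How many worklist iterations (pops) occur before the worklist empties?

Iteration log — 14 steps:
  step 1. node 0  ⊔preds=[-2,2]  new=[-2,3]  old=⊥  +wl: 
  step 2. node 1  ⊔preds=⊥  new=[-3,3]  stable
  step 3. node 2  ⊔preds=[-2,-1]  new=[0,1]  old=⊥  +wl: 
  step 4. node 3  ⊔preds=⊥  new=[-3,-3]  old=⊥  +wl: 
  step 5. node 4  ⊔preds=[-2,2]  new=[-3,1]  old=[-2,-1]  +wl: 2
  step 6. node 5  ⊔preds=[-2,3]  new=[-3,2]  old=[-2,2]  +wl: 0,4
  step 7. node 6  ⊔preds=[-3,3]  new=[-1,3]  old=⊥  +wl: 3,5
  step 8. node 2  ⊔preds=[-3,3]  new=[-1,3]  old=[0,1]  +wl: 6
  step 9. node 0  ⊔preds=[-3,2]  new=[-2,3]  stable
  step 10. node 4  ⊔preds=[-3,3]  new=[-3,2]  old=[-3,1]  +wl: 2
  step 11. node 3  ⊔preds=[-1,3]  new=[-3,-3]  stable
  step 12. node 5  ⊔preds=[-2,3]  new=[-3,2]  stable
  step 13. node 6  ⊔preds=[-3,3]  new=[-1,3]  stable
  step 14. node 2  ⊔preds=[-3,3]  new=[-1,3]  stable

Least fixpoint reached:
  node 0: [-2,3]
  node 1: [-3,3]
  node 2: [-1,3]
  node 3: [-3,-3]
  node 4: [-3,2]
  node 5: [-3,2]
  node 6: [-1,3]

14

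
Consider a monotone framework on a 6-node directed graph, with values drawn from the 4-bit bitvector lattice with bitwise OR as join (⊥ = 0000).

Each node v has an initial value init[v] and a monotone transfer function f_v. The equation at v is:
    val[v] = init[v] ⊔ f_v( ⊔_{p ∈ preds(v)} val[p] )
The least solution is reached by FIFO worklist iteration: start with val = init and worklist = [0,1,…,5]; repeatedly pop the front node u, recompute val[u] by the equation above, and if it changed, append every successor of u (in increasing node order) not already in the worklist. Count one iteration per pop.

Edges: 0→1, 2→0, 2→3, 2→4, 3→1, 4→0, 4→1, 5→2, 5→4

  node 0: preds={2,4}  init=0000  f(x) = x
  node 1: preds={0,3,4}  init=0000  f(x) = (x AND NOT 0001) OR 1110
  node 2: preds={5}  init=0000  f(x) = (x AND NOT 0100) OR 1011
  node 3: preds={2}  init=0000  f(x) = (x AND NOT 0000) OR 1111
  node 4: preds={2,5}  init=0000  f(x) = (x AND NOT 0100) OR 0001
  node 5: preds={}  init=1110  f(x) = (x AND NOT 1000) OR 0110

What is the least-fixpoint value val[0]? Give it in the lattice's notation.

Trace (8 dequeues):
  [1] u=0 | in 0000 | out 0000 | ==
  [2] u=1 | in 0000 | out 1110 | prev 0000 | push {}
  [3] u=2 | in 1110 | out 1011 | prev 0000 | push {0}
  [4] u=3 | in 1011 | out 1111 | prev 0000 | push {1}
  [5] u=4 | in 1111 | out 1011 | prev 0000 | push {}
  [6] u=5 | in 0000 | out 1110 | ==
  [7] u=0 | in 1011 | out 1011 | prev 0000 | push {}
  [8] u=1 | in 1111 | out 1110 | ==

Converged values:
  [0] 1011
  [1] 1110
  [2] 1011
  [3] 1111
  [4] 1011
  [5] 1110

1011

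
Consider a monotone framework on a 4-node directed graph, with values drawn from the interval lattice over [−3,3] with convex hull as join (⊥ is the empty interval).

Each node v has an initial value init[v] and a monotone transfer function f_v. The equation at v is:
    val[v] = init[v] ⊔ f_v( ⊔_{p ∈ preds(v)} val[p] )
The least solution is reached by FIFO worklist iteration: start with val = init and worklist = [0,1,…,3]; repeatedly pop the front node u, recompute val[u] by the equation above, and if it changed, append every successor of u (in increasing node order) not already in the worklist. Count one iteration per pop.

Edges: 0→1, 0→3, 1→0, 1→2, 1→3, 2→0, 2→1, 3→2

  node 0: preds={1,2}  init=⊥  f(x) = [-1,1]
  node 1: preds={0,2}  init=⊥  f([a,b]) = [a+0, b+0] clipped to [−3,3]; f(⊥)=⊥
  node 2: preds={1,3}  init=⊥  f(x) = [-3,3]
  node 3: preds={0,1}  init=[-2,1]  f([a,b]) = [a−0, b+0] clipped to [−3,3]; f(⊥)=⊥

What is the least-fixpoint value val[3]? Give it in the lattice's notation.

[-3,3]

Trace (10 dequeues):
  [1] u=0 | in ⊥ | out [-1,1] | prev ⊥ | push {}
  [2] u=1 | in [-1,1] | out [-1,1] | prev ⊥ | push {0}
  [3] u=2 | in [-2,1] | out [-3,3] | prev ⊥ | push {1}
  [4] u=3 | in [-1,1] | out [-2,1] | ==
  [5] u=0 | in [-3,3] | out [-1,1] | ==
  [6] u=1 | in [-3,3] | out [-3,3] | prev [-1,1] | push {0,2,3}
  [7] u=0 | in [-3,3] | out [-1,1] | ==
  [8] u=2 | in [-3,3] | out [-3,3] | ==
  [9] u=3 | in [-3,3] | out [-3,3] | prev [-2,1] | push {2}
  [10] u=2 | in [-3,3] | out [-3,3] | ==

Converged values:
  [0] [-1,1]
  [1] [-3,3]
  [2] [-3,3]
  [3] [-3,3]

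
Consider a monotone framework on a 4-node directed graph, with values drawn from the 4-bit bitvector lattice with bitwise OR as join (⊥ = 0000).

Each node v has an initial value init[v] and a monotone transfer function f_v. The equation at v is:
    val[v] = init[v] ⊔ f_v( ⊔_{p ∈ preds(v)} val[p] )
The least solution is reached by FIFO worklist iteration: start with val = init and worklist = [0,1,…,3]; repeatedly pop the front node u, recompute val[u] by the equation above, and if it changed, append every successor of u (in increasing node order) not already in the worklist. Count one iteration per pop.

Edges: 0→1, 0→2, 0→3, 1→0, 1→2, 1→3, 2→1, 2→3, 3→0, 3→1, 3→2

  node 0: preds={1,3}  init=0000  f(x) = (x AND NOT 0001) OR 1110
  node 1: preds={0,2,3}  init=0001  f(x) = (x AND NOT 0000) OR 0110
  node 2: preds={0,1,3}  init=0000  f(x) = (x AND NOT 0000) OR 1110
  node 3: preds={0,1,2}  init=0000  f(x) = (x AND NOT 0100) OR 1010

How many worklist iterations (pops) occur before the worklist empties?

Worklist (7 pops):
  #1 pop 0: in=0001 → 1110 (was 0000); enqueue []
  #2 pop 1: in=1110 → 1111 (was 0001); enqueue [0]
  #3 pop 2: in=1111 → 1111 (was 0000); enqueue [1]
  #4 pop 3: in=1111 → 1011 (was 0000); enqueue [2]
  #5 pop 0: in=1111 → 1110 (no change)
  #6 pop 1: in=1111 → 1111 (no change)
  #7 pop 2: in=1111 → 1111 (no change)

Fixpoint:
  val[0] = 1110
  val[1] = 1111
  val[2] = 1111
  val[3] = 1011

7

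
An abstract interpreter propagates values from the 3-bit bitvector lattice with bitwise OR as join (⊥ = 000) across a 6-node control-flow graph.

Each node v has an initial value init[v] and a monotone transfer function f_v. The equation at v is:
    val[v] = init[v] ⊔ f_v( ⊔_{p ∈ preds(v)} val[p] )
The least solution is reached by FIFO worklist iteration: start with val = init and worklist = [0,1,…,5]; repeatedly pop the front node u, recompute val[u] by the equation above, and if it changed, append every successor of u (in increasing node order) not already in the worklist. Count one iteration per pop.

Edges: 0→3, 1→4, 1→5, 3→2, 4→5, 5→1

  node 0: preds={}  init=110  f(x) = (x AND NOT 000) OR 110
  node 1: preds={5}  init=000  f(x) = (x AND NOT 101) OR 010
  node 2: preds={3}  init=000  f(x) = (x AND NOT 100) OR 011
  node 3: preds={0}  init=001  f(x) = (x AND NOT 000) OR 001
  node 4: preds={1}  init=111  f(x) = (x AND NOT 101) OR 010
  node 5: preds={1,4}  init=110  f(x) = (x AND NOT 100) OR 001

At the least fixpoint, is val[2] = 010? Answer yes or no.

Trace (8 dequeues):
  [1] u=0 | in 000 | out 110 | ==
  [2] u=1 | in 110 | out 010 | prev 000 | push {}
  [3] u=2 | in 001 | out 011 | prev 000 | push {}
  [4] u=3 | in 110 | out 111 | prev 001 | push {2}
  [5] u=4 | in 010 | out 111 | ==
  [6] u=5 | in 111 | out 111 | prev 110 | push {1}
  [7] u=2 | in 111 | out 011 | ==
  [8] u=1 | in 111 | out 010 | ==

Converged values:
  [0] 110
  [1] 010
  [2] 011
  [3] 111
  [4] 111
  [5] 111

no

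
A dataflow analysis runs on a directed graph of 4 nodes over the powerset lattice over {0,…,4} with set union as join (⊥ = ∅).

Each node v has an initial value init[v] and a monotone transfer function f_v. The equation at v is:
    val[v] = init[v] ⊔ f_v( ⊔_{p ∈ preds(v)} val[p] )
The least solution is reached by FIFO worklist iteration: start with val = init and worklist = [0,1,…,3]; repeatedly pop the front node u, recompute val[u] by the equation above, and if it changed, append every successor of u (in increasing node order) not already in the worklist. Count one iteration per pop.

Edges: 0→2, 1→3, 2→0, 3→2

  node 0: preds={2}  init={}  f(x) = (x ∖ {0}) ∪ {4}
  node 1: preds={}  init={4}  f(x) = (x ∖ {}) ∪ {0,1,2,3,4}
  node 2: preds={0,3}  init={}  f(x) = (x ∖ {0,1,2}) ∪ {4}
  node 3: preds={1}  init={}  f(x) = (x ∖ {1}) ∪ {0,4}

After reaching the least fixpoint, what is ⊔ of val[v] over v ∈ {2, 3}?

{0,2,3,4}

Worklist (8 pops):
  #1 pop 0: in={} → {4} (was {}); enqueue []
  #2 pop 1: in={} → {0,1,2,3,4} (was {4}); enqueue []
  #3 pop 2: in={4} → {4} (was {}); enqueue [0]
  #4 pop 3: in={0,1,2,3,4} → {0,2,3,4} (was {}); enqueue [2]
  #5 pop 0: in={4} → {4} (no change)
  #6 pop 2: in={0,2,3,4} → {3,4} (was {4}); enqueue [0]
  #7 pop 0: in={3,4} → {3,4} (was {4}); enqueue [2]
  #8 pop 2: in={0,2,3,4} → {3,4} (no change)

Fixpoint:
  val[0] = {3,4}
  val[1] = {0,1,2,3,4}
  val[2] = {3,4}
  val[3] = {0,2,3,4}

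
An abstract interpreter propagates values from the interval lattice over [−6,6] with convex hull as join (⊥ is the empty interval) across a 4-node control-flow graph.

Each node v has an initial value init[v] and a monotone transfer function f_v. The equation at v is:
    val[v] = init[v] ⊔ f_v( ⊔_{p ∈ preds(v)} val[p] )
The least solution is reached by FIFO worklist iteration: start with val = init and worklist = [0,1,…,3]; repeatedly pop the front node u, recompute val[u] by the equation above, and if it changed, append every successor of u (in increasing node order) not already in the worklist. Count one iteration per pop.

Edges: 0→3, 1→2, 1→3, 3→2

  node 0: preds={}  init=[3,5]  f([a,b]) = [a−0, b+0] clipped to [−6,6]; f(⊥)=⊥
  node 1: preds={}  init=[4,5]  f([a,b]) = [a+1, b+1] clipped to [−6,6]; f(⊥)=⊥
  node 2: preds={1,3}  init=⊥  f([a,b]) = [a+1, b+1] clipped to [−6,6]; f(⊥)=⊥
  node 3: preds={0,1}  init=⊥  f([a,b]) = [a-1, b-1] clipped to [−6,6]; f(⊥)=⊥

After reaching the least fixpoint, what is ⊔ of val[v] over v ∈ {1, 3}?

Iteration log — 5 steps:
  step 1. node 0  ⊔preds=⊥  new=[3,5]  stable
  step 2. node 1  ⊔preds=⊥  new=[4,5]  stable
  step 3. node 2  ⊔preds=[4,5]  new=[5,6]  old=⊥  +wl: 
  step 4. node 3  ⊔preds=[3,5]  new=[2,4]  old=⊥  +wl: 2
  step 5. node 2  ⊔preds=[2,5]  new=[3,6]  old=[5,6]  +wl: 

Least fixpoint reached:
  node 0: [3,5]
  node 1: [4,5]
  node 2: [3,6]
  node 3: [2,4]

[2,5]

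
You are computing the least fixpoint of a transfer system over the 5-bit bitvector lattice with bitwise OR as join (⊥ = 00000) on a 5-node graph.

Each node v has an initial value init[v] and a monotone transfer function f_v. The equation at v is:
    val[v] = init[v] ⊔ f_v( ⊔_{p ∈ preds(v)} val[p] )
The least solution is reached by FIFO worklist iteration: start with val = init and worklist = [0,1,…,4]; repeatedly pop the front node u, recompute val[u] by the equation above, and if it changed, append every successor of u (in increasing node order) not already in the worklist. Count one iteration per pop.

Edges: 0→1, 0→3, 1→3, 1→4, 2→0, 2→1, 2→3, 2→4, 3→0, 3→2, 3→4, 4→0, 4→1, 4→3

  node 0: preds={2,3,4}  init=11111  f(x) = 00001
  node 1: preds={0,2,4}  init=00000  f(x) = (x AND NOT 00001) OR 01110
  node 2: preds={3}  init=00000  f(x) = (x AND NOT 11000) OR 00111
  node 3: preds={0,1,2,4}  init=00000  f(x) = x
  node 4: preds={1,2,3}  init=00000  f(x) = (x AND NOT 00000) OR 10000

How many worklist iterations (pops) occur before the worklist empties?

Iteration log — 9 steps:
  step 1. node 0  ⊔preds=00000  new=11111  stable
  step 2. node 1  ⊔preds=11111  new=11110  old=00000  +wl: 
  step 3. node 2  ⊔preds=00000  new=00111  old=00000  +wl: 0,1
  step 4. node 3  ⊔preds=11111  new=11111  old=00000  +wl: 2
  step 5. node 4  ⊔preds=11111  new=11111  old=00000  +wl: 3
  step 6. node 0  ⊔preds=11111  new=11111  stable
  step 7. node 1  ⊔preds=11111  new=11110  stable
  step 8. node 2  ⊔preds=11111  new=00111  stable
  step 9. node 3  ⊔preds=11111  new=11111  stable

Least fixpoint reached:
  node 0: 11111
  node 1: 11110
  node 2: 00111
  node 3: 11111
  node 4: 11111

9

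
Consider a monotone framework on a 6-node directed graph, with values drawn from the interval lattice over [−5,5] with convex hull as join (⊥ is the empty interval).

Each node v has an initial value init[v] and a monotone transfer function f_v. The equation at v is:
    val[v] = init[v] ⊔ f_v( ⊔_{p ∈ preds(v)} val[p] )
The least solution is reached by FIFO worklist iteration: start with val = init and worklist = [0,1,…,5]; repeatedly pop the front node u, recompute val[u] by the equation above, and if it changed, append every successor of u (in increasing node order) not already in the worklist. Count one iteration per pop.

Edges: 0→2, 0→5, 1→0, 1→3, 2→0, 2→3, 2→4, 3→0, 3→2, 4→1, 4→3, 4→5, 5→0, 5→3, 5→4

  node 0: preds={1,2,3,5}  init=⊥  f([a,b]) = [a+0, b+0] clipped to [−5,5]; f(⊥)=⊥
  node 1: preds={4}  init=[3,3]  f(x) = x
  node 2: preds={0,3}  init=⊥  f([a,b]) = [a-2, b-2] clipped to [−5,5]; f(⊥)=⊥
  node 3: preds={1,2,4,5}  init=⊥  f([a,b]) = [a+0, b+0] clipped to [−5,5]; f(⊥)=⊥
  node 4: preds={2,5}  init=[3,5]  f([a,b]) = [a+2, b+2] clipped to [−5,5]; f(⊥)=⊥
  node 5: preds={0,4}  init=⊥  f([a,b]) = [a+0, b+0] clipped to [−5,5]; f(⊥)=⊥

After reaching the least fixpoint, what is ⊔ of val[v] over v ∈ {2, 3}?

Worklist (32 pops):
  #1 pop 0: in=[3,3] → [3,3] (was ⊥); enqueue []
  #2 pop 1: in=[3,5] → [3,5] (was [3,3]); enqueue [0]
  #3 pop 2: in=[3,3] → [1,1] (was ⊥); enqueue []
  #4 pop 3: in=[1,5] → [1,5] (was ⊥); enqueue [2]
  #5 pop 4: in=[1,1] → [3,5] (no change)
  #6 pop 5: in=[3,5] → [3,5] (was ⊥); enqueue [3,4]
  #7 pop 0: in=[1,5] → [1,5] (was [3,3]); enqueue [5]
  #8 pop 2: in=[1,5] → [-1,3] (was [1,1]); enqueue [0]
  #9 pop 3: in=[-1,5] → [-1,5] (was [1,5]); enqueue [2]
  #10 pop 4: in=[-1,5] → [1,5] (was [3,5]); enqueue [1,3]
  #11 pop 5: in=[1,5] → [1,5] (was [3,5]); enqueue [4]
  #12 pop 0: in=[-1,5] → [-1,5] (was [1,5]); enqueue [5]
  #13 pop 2: in=[-1,5] → [-3,3] (was [-1,3]); enqueue [0]
  #14 pop 1: in=[1,5] → [1,5] (was [3,5]); enqueue []
  #15 pop 3: in=[-3,5] → [-3,5] (was [-1,5]); enqueue [2]
  #16 pop 4: in=[-3,5] → [-1,5] (was [1,5]); enqueue [1,3]
  #17 pop 5: in=[-1,5] → [-1,5] (was [1,5]); enqueue [4]
  #18 pop 0: in=[-3,5] → [-3,5] (was [-1,5]); enqueue [5]
  #19 pop 2: in=[-3,5] → [-5,3] (was [-3,3]); enqueue [0]
  #20 pop 1: in=[-1,5] → [-1,5] (was [1,5]); enqueue []
  #21 pop 3: in=[-5,5] → [-5,5] (was [-3,5]); enqueue [2]
  #22 pop 4: in=[-5,5] → [-3,5] (was [-1,5]); enqueue [1,3]
  #23 pop 5: in=[-3,5] → [-3,5] (was [-1,5]); enqueue [4]
  #24 pop 0: in=[-5,5] → [-5,5] (was [-3,5]); enqueue [5]
  #25 pop 2: in=[-5,5] → [-5,3] (no change)
  #26 pop 1: in=[-3,5] → [-3,5] (was [-1,5]); enqueue [0]
  #27 pop 3: in=[-5,5] → [-5,5] (no change)
  #28 pop 4: in=[-5,5] → [-3,5] (no change)
  #29 pop 5: in=[-5,5] → [-5,5] (was [-3,5]); enqueue [3,4]
  #30 pop 0: in=[-5,5] → [-5,5] (no change)
  #31 pop 3: in=[-5,5] → [-5,5] (no change)
  #32 pop 4: in=[-5,5] → [-3,5] (no change)

Fixpoint:
  val[0] = [-5,5]
  val[1] = [-3,5]
  val[2] = [-5,3]
  val[3] = [-5,5]
  val[4] = [-3,5]
  val[5] = [-5,5]

[-5,5]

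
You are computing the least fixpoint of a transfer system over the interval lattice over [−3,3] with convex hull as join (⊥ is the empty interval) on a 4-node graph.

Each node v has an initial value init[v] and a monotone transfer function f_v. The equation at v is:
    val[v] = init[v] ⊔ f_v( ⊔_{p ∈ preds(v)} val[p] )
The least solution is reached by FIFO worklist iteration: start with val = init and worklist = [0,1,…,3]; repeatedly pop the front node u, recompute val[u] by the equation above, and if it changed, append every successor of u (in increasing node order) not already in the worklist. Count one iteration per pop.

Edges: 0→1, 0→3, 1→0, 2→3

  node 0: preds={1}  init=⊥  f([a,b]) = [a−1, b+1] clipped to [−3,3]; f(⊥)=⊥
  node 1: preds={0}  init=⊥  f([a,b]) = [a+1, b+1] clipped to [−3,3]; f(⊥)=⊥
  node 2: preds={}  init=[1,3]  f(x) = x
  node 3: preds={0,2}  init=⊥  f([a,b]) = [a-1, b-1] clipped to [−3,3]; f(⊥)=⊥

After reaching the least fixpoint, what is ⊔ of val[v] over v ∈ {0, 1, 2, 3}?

[0,3]

Iteration log — 4 steps:
  step 1. node 0  ⊔preds=⊥  new=⊥  stable
  step 2. node 1  ⊔preds=⊥  new=⊥  stable
  step 3. node 2  ⊔preds=⊥  new=[1,3]  stable
  step 4. node 3  ⊔preds=[1,3]  new=[0,2]  old=⊥  +wl: 

Least fixpoint reached:
  node 0: ⊥
  node 1: ⊥
  node 2: [1,3]
  node 3: [0,2]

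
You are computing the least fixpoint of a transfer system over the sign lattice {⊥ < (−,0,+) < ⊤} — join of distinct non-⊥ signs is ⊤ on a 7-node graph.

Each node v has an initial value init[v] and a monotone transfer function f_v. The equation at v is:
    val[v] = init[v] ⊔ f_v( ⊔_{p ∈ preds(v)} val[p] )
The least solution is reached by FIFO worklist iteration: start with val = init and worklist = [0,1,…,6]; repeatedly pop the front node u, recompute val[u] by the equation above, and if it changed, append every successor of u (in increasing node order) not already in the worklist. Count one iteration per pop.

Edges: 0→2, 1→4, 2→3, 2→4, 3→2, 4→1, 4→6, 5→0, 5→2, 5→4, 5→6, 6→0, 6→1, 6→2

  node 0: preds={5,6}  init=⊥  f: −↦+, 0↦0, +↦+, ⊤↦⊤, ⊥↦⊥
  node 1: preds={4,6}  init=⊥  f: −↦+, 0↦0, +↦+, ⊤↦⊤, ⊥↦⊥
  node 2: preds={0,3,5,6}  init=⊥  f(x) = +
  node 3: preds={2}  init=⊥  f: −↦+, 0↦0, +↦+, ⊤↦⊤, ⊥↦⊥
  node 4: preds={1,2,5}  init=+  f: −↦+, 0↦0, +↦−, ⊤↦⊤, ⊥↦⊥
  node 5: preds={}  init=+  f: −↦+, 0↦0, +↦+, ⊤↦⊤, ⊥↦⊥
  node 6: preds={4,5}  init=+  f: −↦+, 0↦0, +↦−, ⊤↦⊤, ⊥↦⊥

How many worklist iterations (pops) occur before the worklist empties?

12

Iteration log — 12 steps:
  step 1. node 0  ⊔preds=+  new=+  old=⊥  +wl: 
  step 2. node 1  ⊔preds=+  new=+  old=⊥  +wl: 
  step 3. node 2  ⊔preds=+  new=+  old=⊥  +wl: 
  step 4. node 3  ⊔preds=+  new=+  old=⊥  +wl: 2
  step 5. node 4  ⊔preds=+  new=⊤  old=+  +wl: 1
  step 6. node 5  ⊔preds=⊥  new=+  stable
  step 7. node 6  ⊔preds=⊤  new=⊤  old=+  +wl: 0
  step 8. node 2  ⊔preds=⊤  new=+  stable
  step 9. node 1  ⊔preds=⊤  new=⊤  old=+  +wl: 4
  step 10. node 0  ⊔preds=⊤  new=⊤  old=+  +wl: 2
  step 11. node 4  ⊔preds=⊤  new=⊤  stable
  step 12. node 2  ⊔preds=⊤  new=+  stable

Least fixpoint reached:
  node 0: ⊤
  node 1: ⊤
  node 2: +
  node 3: +
  node 4: ⊤
  node 5: +
  node 6: ⊤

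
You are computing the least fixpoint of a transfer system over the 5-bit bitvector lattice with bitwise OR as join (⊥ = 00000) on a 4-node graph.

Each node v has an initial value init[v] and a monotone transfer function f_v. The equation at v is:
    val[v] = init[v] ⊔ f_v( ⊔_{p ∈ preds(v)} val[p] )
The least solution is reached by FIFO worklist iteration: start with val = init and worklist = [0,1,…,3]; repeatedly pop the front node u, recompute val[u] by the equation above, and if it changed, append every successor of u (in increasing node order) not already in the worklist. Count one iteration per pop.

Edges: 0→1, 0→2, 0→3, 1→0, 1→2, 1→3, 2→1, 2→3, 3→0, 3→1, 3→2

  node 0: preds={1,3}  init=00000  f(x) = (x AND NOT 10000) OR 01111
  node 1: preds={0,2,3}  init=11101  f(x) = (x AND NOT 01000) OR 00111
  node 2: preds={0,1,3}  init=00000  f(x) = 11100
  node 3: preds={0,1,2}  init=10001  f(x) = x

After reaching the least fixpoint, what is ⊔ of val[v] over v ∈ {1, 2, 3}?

11111

Trace (7 dequeues):
  [1] u=0 | in 11101 | out 01111 | prev 00000 | push {}
  [2] u=1 | in 11111 | out 11111 | prev 11101 | push {0}
  [3] u=2 | in 11111 | out 11100 | prev 00000 | push {1}
  [4] u=3 | in 11111 | out 11111 | prev 10001 | push {2}
  [5] u=0 | in 11111 | out 01111 | ==
  [6] u=1 | in 11111 | out 11111 | ==
  [7] u=2 | in 11111 | out 11100 | ==

Converged values:
  [0] 01111
  [1] 11111
  [2] 11100
  [3] 11111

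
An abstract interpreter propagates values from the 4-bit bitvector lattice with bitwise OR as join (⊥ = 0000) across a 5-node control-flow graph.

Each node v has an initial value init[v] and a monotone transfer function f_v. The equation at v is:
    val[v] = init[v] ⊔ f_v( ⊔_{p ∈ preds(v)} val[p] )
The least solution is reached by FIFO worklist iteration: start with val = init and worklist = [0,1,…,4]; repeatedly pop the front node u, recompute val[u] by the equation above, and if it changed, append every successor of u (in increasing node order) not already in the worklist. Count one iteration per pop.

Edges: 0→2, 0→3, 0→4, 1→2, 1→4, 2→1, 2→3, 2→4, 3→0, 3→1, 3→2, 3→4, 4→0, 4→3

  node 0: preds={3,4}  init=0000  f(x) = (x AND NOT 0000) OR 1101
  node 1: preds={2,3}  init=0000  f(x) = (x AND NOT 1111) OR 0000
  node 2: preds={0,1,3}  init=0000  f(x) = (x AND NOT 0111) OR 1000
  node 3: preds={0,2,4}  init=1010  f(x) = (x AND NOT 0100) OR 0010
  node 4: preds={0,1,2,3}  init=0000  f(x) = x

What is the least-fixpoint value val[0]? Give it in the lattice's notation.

Iteration log — 9 steps:
  step 1. node 0  ⊔preds=1010  new=1111  old=0000  +wl: 
  step 2. node 1  ⊔preds=1010  new=0000  stable
  step 3. node 2  ⊔preds=1111  new=1000  old=0000  +wl: 1
  step 4. node 3  ⊔preds=1111  new=1011  old=1010  +wl: 0,2
  step 5. node 4  ⊔preds=1111  new=1111  old=0000  +wl: 3
  step 6. node 1  ⊔preds=1011  new=0000  stable
  step 7. node 0  ⊔preds=1111  new=1111  stable
  step 8. node 2  ⊔preds=1111  new=1000  stable
  step 9. node 3  ⊔preds=1111  new=1011  stable

Least fixpoint reached:
  node 0: 1111
  node 1: 0000
  node 2: 1000
  node 3: 1011
  node 4: 1111

1111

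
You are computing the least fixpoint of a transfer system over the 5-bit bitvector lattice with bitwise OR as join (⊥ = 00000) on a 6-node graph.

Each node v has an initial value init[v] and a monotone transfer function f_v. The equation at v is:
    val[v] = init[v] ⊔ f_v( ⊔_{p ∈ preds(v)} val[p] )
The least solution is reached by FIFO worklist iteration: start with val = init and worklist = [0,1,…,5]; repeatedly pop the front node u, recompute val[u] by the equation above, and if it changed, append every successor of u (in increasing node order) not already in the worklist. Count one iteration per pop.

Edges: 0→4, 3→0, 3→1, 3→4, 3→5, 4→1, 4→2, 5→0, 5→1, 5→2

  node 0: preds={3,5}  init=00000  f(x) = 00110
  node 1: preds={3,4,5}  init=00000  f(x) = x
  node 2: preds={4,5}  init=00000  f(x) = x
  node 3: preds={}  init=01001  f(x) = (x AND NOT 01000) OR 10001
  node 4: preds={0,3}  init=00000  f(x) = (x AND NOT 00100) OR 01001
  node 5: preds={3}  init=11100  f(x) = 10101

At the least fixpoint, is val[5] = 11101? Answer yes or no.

yes

Worklist (9 pops):
  #1 pop 0: in=11101 → 00110 (was 00000); enqueue []
  #2 pop 1: in=11101 → 11101 (was 00000); enqueue []
  #3 pop 2: in=11100 → 11100 (was 00000); enqueue []
  #4 pop 3: in=00000 → 11001 (was 01001); enqueue [0,1]
  #5 pop 4: in=11111 → 11011 (was 00000); enqueue [2]
  #6 pop 5: in=11001 → 11101 (was 11100); enqueue []
  #7 pop 0: in=11101 → 00110 (no change)
  #8 pop 1: in=11111 → 11111 (was 11101); enqueue []
  #9 pop 2: in=11111 → 11111 (was 11100); enqueue []

Fixpoint:
  val[0] = 00110
  val[1] = 11111
  val[2] = 11111
  val[3] = 11001
  val[4] = 11011
  val[5] = 11101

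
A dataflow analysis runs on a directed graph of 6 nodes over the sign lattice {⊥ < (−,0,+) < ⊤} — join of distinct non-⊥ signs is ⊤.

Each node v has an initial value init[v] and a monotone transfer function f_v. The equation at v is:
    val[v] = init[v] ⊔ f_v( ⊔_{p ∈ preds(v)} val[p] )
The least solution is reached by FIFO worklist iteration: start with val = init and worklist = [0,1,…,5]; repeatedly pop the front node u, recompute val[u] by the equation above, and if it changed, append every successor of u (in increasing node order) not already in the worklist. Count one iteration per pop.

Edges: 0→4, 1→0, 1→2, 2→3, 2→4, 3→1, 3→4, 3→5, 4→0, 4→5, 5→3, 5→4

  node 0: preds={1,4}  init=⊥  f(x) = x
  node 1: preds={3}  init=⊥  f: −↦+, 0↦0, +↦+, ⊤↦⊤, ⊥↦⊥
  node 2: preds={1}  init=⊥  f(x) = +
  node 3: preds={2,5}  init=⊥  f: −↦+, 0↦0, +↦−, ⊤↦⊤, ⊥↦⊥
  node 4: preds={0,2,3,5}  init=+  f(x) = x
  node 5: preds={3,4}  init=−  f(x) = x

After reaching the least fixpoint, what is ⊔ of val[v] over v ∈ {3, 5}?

⊤

Trace (11 dequeues):
  [1] u=0 | in + | out + | prev ⊥ | push {}
  [2] u=1 | in ⊥ | out ⊥ | ==
  [3] u=2 | in ⊥ | out + | prev ⊥ | push {}
  [4] u=3 | in ⊤ | out ⊤ | prev ⊥ | push {1}
  [5] u=4 | in ⊤ | out ⊤ | prev + | push {0}
  [6] u=5 | in ⊤ | out ⊤ | prev − | push {3,4}
  [7] u=1 | in ⊤ | out ⊤ | prev ⊥ | push {2}
  [8] u=0 | in ⊤ | out ⊤ | prev + | push {}
  [9] u=3 | in ⊤ | out ⊤ | ==
  [10] u=4 | in ⊤ | out ⊤ | ==
  [11] u=2 | in ⊤ | out + | ==

Converged values:
  [0] ⊤
  [1] ⊤
  [2] +
  [3] ⊤
  [4] ⊤
  [5] ⊤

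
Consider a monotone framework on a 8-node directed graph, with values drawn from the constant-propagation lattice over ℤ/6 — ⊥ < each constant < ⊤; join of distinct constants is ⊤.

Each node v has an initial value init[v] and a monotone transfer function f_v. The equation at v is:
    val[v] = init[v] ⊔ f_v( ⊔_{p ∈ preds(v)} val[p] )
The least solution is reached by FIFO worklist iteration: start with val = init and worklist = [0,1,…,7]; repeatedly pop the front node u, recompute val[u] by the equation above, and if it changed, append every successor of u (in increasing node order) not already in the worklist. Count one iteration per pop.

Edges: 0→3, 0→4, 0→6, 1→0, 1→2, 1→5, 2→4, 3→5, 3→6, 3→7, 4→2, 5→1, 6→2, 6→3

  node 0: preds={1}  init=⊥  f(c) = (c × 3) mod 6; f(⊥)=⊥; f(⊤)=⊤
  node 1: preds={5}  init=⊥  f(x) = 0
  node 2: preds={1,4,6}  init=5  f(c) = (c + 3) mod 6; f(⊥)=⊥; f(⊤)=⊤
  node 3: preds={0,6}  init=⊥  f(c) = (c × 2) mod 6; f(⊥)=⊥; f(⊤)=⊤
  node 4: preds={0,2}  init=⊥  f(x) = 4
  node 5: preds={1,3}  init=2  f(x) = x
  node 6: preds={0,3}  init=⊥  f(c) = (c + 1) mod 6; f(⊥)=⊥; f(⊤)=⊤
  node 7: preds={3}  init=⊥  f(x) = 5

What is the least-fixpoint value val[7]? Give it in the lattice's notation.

Trace (23 dequeues):
  [1] u=0 | in ⊥ | out ⊥ | ==
  [2] u=1 | in 2 | out 0 | prev ⊥ | push {0}
  [3] u=2 | in 0 | out ⊤ | prev 5 | push {}
  [4] u=3 | in ⊥ | out ⊥ | ==
  [5] u=4 | in ⊤ | out 4 | prev ⊥ | push {2}
  [6] u=5 | in 0 | out ⊤ | prev 2 | push {1}
  [7] u=6 | in ⊥ | out ⊥ | ==
  [8] u=7 | in ⊥ | out 5 | prev ⊥ | push {}
  [9] u=0 | in 0 | out 0 | prev ⊥ | push {3,4,6}
  [10] u=2 | in ⊤ | out ⊤ | ==
  [11] u=1 | in ⊤ | out 0 | ==
  [12] u=3 | in 0 | out 0 | prev ⊥ | push {5,7}
  [13] u=4 | in ⊤ | out 4 | ==
  [14] u=6 | in 0 | out 1 | prev ⊥ | push {2,3}
  [15] u=5 | in 0 | out ⊤ | ==
  [16] u=7 | in 0 | out 5 | ==
  [17] u=2 | in ⊤ | out ⊤ | ==
  [18] u=3 | in ⊤ | out ⊤ | prev 0 | push {5,6,7}
  [19] u=5 | in ⊤ | out ⊤ | ==
  [20] u=6 | in ⊤ | out ⊤ | prev 1 | push {2,3}
  [21] u=7 | in ⊤ | out 5 | ==
  [22] u=2 | in ⊤ | out ⊤ | ==
  [23] u=3 | in ⊤ | out ⊤ | ==

Converged values:
  [0] 0
  [1] 0
  [2] ⊤
  [3] ⊤
  [4] 4
  [5] ⊤
  [6] ⊤
  [7] 5

5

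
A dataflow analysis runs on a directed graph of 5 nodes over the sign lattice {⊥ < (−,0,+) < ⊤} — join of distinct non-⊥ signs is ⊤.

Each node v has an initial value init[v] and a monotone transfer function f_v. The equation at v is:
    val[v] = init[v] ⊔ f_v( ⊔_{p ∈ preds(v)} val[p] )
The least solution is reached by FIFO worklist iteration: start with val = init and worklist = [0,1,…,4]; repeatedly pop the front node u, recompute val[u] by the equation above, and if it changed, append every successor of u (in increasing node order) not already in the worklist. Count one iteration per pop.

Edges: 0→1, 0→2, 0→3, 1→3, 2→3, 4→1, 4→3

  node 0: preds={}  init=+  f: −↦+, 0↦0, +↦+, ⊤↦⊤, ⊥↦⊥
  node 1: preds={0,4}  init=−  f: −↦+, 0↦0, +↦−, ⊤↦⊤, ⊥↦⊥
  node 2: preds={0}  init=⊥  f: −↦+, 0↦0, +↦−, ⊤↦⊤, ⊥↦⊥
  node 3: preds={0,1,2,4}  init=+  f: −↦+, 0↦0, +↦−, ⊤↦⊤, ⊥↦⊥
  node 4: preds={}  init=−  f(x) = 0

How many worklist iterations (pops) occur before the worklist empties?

Trace (7 dequeues):
  [1] u=0 | in ⊥ | out + | ==
  [2] u=1 | in ⊤ | out ⊤ | prev − | push {}
  [3] u=2 | in + | out − | prev ⊥ | push {}
  [4] u=3 | in ⊤ | out ⊤ | prev + | push {}
  [5] u=4 | in ⊥ | out ⊤ | prev − | push {1,3}
  [6] u=1 | in ⊤ | out ⊤ | ==
  [7] u=3 | in ⊤ | out ⊤ | ==

Converged values:
  [0] +
  [1] ⊤
  [2] −
  [3] ⊤
  [4] ⊤

7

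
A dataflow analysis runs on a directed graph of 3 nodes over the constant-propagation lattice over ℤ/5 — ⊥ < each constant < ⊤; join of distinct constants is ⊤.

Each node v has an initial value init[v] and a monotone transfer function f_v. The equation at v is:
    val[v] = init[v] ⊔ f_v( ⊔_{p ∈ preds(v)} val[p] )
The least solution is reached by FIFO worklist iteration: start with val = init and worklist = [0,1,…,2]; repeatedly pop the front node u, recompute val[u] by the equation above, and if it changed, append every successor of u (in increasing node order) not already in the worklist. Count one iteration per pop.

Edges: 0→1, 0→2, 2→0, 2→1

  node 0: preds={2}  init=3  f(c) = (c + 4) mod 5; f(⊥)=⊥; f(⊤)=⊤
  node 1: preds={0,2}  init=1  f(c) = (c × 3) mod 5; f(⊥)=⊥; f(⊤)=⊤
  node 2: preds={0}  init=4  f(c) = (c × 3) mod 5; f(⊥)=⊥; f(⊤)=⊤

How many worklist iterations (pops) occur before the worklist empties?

3

Iteration log — 3 steps:
  step 1. node 0  ⊔preds=4  new=3  stable
  step 2. node 1  ⊔preds=⊤  new=⊤  old=1  +wl: 
  step 3. node 2  ⊔preds=3  new=4  stable

Least fixpoint reached:
  node 0: 3
  node 1: ⊤
  node 2: 4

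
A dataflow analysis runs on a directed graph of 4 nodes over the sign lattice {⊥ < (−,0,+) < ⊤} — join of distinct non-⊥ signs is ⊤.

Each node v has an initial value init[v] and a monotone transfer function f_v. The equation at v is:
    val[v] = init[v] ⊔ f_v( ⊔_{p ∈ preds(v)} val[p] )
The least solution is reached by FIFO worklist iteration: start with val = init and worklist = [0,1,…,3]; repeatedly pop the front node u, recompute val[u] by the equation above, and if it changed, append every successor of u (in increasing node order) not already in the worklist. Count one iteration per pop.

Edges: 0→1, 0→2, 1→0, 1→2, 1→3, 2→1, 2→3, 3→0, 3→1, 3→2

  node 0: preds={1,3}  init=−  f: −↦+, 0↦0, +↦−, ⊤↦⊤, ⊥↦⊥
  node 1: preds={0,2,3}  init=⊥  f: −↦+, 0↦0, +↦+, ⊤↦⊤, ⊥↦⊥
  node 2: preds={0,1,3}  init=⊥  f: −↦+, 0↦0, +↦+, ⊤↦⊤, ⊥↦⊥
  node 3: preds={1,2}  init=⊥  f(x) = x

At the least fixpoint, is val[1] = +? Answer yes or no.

Iteration log — 9 steps:
  step 1. node 0  ⊔preds=⊥  new=−  stable
  step 2. node 1  ⊔preds=−  new=+  old=⊥  +wl: 0
  step 3. node 2  ⊔preds=⊤  new=⊤  old=⊥  +wl: 1
  step 4. node 3  ⊔preds=⊤  new=⊤  old=⊥  +wl: 2
  step 5. node 0  ⊔preds=⊤  new=⊤  old=−  +wl: 
  step 6. node 1  ⊔preds=⊤  new=⊤  old=+  +wl: 0,3
  step 7. node 2  ⊔preds=⊤  new=⊤  stable
  step 8. node 0  ⊔preds=⊤  new=⊤  stable
  step 9. node 3  ⊔preds=⊤  new=⊤  stable

Least fixpoint reached:
  node 0: ⊤
  node 1: ⊤
  node 2: ⊤
  node 3: ⊤

no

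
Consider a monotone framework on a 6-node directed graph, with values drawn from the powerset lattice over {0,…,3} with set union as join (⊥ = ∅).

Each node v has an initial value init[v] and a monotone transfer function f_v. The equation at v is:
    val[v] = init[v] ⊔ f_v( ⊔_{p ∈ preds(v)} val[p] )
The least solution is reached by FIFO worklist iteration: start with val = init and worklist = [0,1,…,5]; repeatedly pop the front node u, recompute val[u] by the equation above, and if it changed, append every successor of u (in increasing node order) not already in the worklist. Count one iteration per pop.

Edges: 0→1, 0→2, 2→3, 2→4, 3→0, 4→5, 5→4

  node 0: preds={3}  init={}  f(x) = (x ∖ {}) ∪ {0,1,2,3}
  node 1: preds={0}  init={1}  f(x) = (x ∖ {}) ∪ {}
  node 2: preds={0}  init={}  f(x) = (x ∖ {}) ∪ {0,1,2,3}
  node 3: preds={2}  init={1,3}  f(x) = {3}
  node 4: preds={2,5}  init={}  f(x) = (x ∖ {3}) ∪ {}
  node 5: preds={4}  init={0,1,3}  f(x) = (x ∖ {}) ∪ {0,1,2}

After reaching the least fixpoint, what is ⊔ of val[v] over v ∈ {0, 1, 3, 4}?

{0,1,2,3}

Trace (7 dequeues):
  [1] u=0 | in {1,3} | out {0,1,2,3} | prev {} | push {}
  [2] u=1 | in {0,1,2,3} | out {0,1,2,3} | prev {1} | push {}
  [3] u=2 | in {0,1,2,3} | out {0,1,2,3} | prev {} | push {}
  [4] u=3 | in {0,1,2,3} | out {1,3} | ==
  [5] u=4 | in {0,1,2,3} | out {0,1,2} | prev {} | push {}
  [6] u=5 | in {0,1,2} | out {0,1,2,3} | prev {0,1,3} | push {4}
  [7] u=4 | in {0,1,2,3} | out {0,1,2} | ==

Converged values:
  [0] {0,1,2,3}
  [1] {0,1,2,3}
  [2] {0,1,2,3}
  [3] {1,3}
  [4] {0,1,2}
  [5] {0,1,2,3}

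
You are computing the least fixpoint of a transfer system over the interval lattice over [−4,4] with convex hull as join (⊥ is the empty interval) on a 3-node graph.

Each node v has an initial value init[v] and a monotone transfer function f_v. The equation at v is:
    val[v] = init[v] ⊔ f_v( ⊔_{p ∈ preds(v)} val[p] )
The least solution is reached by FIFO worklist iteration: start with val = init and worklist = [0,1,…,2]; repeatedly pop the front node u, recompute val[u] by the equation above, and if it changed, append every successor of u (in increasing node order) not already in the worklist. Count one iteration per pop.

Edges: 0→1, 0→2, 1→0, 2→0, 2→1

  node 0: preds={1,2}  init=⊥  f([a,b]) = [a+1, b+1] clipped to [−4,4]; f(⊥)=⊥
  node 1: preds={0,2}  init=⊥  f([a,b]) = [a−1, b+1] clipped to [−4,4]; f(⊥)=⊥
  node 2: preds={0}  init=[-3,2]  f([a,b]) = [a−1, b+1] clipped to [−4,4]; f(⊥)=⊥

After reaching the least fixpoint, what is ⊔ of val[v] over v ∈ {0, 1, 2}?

[-4,4]

Worklist (8 pops):
  #1 pop 0: in=[-3,2] → [-2,3] (was ⊥); enqueue []
  #2 pop 1: in=[-3,3] → [-4,4] (was ⊥); enqueue [0]
  #3 pop 2: in=[-2,3] → [-3,4] (was [-3,2]); enqueue [1]
  #4 pop 0: in=[-4,4] → [-3,4] (was [-2,3]); enqueue [2]
  #5 pop 1: in=[-3,4] → [-4,4] (no change)
  #6 pop 2: in=[-3,4] → [-4,4] (was [-3,4]); enqueue [0,1]
  #7 pop 0: in=[-4,4] → [-3,4] (no change)
  #8 pop 1: in=[-4,4] → [-4,4] (no change)

Fixpoint:
  val[0] = [-3,4]
  val[1] = [-4,4]
  val[2] = [-4,4]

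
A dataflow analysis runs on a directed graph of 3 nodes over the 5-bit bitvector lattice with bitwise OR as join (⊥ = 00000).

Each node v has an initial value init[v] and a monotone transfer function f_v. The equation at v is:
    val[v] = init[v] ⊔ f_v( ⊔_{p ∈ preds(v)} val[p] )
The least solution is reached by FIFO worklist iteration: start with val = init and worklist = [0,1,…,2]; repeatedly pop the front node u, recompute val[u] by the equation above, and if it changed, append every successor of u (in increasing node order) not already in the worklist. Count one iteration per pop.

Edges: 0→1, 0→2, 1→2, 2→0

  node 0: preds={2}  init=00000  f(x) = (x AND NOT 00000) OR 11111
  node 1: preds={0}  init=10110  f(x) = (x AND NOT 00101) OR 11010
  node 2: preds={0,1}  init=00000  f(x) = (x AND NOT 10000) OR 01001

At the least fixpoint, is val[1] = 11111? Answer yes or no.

Iteration log — 4 steps:
  step 1. node 0  ⊔preds=00000  new=11111  old=00000  +wl: 
  step 2. node 1  ⊔preds=11111  new=11110  old=10110  +wl: 
  step 3. node 2  ⊔preds=11111  new=01111  old=00000  +wl: 0
  step 4. node 0  ⊔preds=01111  new=11111  stable

Least fixpoint reached:
  node 0: 11111
  node 1: 11110
  node 2: 01111

no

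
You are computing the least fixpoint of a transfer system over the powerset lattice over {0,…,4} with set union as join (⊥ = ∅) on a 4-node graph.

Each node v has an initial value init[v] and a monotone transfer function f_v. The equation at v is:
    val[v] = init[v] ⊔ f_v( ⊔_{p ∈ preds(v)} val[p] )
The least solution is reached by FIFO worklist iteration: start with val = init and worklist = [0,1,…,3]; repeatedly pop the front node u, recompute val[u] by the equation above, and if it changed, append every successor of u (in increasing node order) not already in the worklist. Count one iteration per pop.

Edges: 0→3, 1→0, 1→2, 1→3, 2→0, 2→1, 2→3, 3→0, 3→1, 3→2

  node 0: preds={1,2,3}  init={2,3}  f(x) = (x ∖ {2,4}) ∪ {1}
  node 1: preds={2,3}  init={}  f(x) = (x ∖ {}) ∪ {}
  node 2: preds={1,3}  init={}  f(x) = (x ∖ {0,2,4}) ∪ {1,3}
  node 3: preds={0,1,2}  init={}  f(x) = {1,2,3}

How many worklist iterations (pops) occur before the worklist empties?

Trace (9 dequeues):
  [1] u=0 | in {} | out {1,2,3} | prev {2,3} | push {}
  [2] u=1 | in {} | out {} | ==
  [3] u=2 | in {} | out {1,3} | prev {} | push {0,1}
  [4] u=3 | in {1,2,3} | out {1,2,3} | prev {} | push {2}
  [5] u=0 | in {1,2,3} | out {1,2,3} | ==
  [6] u=1 | in {1,2,3} | out {1,2,3} | prev {} | push {0,3}
  [7] u=2 | in {1,2,3} | out {1,3} | ==
  [8] u=0 | in {1,2,3} | out {1,2,3} | ==
  [9] u=3 | in {1,2,3} | out {1,2,3} | ==

Converged values:
  [0] {1,2,3}
  [1] {1,2,3}
  [2] {1,3}
  [3] {1,2,3}

9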